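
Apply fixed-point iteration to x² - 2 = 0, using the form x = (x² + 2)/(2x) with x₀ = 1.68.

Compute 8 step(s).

Equation: x² - 2 = 0
Fixed-point form: x = (x² + 2)/(2x)
x₀ = 1.68

x_1 = g(1.680000) = 1.435238
x_2 = g(1.435238) = 1.414368
x_3 = g(1.414368) = 1.414214
x_4 = g(1.414214) = 1.414214
x_5 = g(1.414214) = 1.414214
x_6 = g(1.414214) = 1.414214
x_7 = g(1.414214) = 1.414214
x_8 = g(1.414214) = 1.414214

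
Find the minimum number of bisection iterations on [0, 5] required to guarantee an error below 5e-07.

We need (b-a)/2^n ≤ 5e-07
(5 - 0)/2^n ≤ 5e-07
5/2^n ≤ 5e-07
2^n ≥ 10000000
n ≥ log₂(10000000) = 23.25
n ≥ 24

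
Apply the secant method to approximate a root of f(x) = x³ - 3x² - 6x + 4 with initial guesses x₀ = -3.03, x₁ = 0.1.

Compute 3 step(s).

f(x) = x³ - 3x² - 6x + 4
x₀ = -3.03, x₁ = 0.1

Secant formula: x_{n+1} = x_n - f(x_n)(x_n - x_{n-1})/(f(x_n) - f(x_{n-1}))

Iteration 1:
  f(-3.030000) = -33.180827
  f(0.100000) = 3.371000
  x_2 = 0.100000 - 3.371000×(0.100000 - (-3.030000))/(3.371000 - (-33.180827))
       = -0.188665
Iteration 2:
  f(0.100000) = 3.371000
  f(-0.188665) = 5.018491
  x_3 = -0.188665 - 5.018491×(-0.188665 - 0.100000)/(5.018491 - 3.371000)
       = 0.690649
Iteration 3:
  f(-0.188665) = 5.018491
  f(0.690649) = -1.245449
  x_4 = 0.690649 - (-1.245449)×(0.690649 - (-0.188665))/(-1.245449 - 5.018491)
       = 0.515817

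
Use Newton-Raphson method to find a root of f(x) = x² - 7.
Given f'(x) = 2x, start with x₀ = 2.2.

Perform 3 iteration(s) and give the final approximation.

f(x) = x² - 7
f'(x) = 2x
x₀ = 2.2

Newton-Raphson formula: x_{n+1} = x_n - f(x_n)/f'(x_n)

Iteration 1:
  f(2.200000) = -2.160000
  f'(2.200000) = 4.400000
  x_1 = 2.200000 - (-2.160000)/4.400000 = 2.690909
Iteration 2:
  f(2.690909) = 0.240992
  f'(2.690909) = 5.381818
  x_2 = 2.690909 - 0.240992/5.381818 = 2.646130
Iteration 3:
  f(2.646130) = 0.002005
  f'(2.646130) = 5.292260
  x_3 = 2.646130 - 0.002005/5.292260 = 2.645751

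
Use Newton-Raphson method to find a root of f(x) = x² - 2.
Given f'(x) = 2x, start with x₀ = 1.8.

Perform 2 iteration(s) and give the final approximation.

f(x) = x² - 2
f'(x) = 2x
x₀ = 1.8

Newton-Raphson formula: x_{n+1} = x_n - f(x_n)/f'(x_n)

Iteration 1:
  f(1.800000) = 1.240000
  f'(1.800000) = 3.600000
  x_1 = 1.800000 - 1.240000/3.600000 = 1.455556
Iteration 2:
  f(1.455556) = 0.118642
  f'(1.455556) = 2.911111
  x_2 = 1.455556 - 0.118642/2.911111 = 1.414801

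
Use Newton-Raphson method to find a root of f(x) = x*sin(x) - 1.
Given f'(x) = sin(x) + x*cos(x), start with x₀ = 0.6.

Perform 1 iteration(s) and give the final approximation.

f(x) = x*sin(x) - 1
f'(x) = sin(x) + x*cos(x)
x₀ = 0.6

Newton-Raphson formula: x_{n+1} = x_n - f(x_n)/f'(x_n)

Iteration 1:
  f(0.600000) = -0.661215
  f'(0.600000) = 1.059844
  x_1 = 0.600000 - (-0.661215)/1.059844 = 1.223879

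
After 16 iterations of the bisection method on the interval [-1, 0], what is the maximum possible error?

Bisection error bound: |error| ≤ (b-a)/2^n
|error| ≤ (0 - (-1))/2^16 = 1/2^16
|error| ≤ 0.0000152588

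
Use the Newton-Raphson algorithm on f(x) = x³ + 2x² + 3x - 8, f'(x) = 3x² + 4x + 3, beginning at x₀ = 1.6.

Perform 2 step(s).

f(x) = x³ + 2x² + 3x - 8
f'(x) = 3x² + 4x + 3
x₀ = 1.6

Newton-Raphson formula: x_{n+1} = x_n - f(x_n)/f'(x_n)

Iteration 1:
  f(1.600000) = 6.016000
  f'(1.600000) = 17.080000
  x_1 = 1.600000 - 6.016000/17.080000 = 1.247775
Iteration 2:
  f(1.247775) = 0.799926
  f'(1.247775) = 12.661929
  x_2 = 1.247775 - 0.799926/12.661929 = 1.184599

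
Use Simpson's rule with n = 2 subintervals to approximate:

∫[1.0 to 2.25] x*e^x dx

f(x) = x*e^x
a = 1.0, b = 2.25, n = 2
h = (b - a)/n = 0.625000

Simpson's rule: (h/3)[f(x₀) + 4f(x₁) + 2f(x₂) + ... + f(xₙ)]

x_0 = 1.0000, f(x_0) = 2.718282, coefficient = 1
x_1 = 1.6250, f(x_1) = 8.252431, coefficient = 4
x_2 = 2.2500, f(x_2) = 21.347406, coefficient = 1

I ≈ (0.625000/3) × 57.075411 = 11.890711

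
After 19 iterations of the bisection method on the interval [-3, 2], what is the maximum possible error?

Bisection error bound: |error| ≤ (b-a)/2^n
|error| ≤ (2 - (-3))/2^19 = 5/2^19
|error| ≤ 0.0000095367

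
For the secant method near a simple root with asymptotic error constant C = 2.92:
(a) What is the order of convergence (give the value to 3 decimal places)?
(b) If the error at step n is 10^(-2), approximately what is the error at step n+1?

(a) Secant method has superlinear convergence with order φ = (1+√5)/2 ≈ 1.618.
    This means |e_{n+1}| ≈ C|e_n|^1.618.

(b) With |e_n| = 10^(-2) and C = 2.92:
    |e_{n+1}| ≈ 2.92 × (10^(-2))^1.618 = 2.92 × 10^(-3.24)

(a) ≈ 1.618 (golden ratio); (b) |e_{n+1}| ≈ 1.696e-03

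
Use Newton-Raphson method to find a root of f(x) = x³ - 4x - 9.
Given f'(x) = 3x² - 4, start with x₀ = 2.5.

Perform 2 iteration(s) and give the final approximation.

f(x) = x³ - 4x - 9
f'(x) = 3x² - 4
x₀ = 2.5

Newton-Raphson formula: x_{n+1} = x_n - f(x_n)/f'(x_n)

Iteration 1:
  f(2.500000) = -3.375000
  f'(2.500000) = 14.750000
  x_1 = 2.500000 - (-3.375000)/14.750000 = 2.728814
Iteration 2:
  f(2.728814) = 0.404647
  f'(2.728814) = 18.339270
  x_2 = 2.728814 - 0.404647/18.339270 = 2.706749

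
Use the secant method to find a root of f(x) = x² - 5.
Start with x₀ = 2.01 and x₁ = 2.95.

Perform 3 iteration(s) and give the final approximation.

f(x) = x² - 5
x₀ = 2.01, x₁ = 2.95

Secant formula: x_{n+1} = x_n - f(x_n)(x_n - x_{n-1})/(f(x_n) - f(x_{n-1}))

Iteration 1:
  f(2.010000) = -0.959900
  f(2.950000) = 3.702500
  x_2 = 2.950000 - 3.702500×(2.950000 - 2.010000)/(3.702500 - (-0.959900))
       = 2.203528
Iteration 2:
  f(2.950000) = 3.702500
  f(2.203528) = -0.144463
  x_3 = 2.203528 - (-0.144463)×(2.203528 - 2.950000)/(-0.144463 - 3.702500)
       = 2.231560
Iteration 3:
  f(2.203528) = -0.144463
  f(2.231560) = -0.020139
  x_4 = 2.231560 - (-0.020139)×(2.231560 - 2.203528)/(-0.020139 - (-0.144463))
       = 2.236101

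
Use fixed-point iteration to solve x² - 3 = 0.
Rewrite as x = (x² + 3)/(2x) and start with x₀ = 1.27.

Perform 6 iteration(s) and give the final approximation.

Equation: x² - 3 = 0
Fixed-point form: x = (x² + 3)/(2x)
x₀ = 1.27

x_1 = g(1.270000) = 1.816102
x_2 = g(1.816102) = 1.733996
x_3 = g(1.733996) = 1.732052
x_4 = g(1.732052) = 1.732051
x_5 = g(1.732051) = 1.732051
x_6 = g(1.732051) = 1.732051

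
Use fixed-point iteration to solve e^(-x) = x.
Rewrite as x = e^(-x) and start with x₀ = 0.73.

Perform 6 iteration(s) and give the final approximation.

Equation: e^(-x) = x
Fixed-point form: x = e^(-x)
x₀ = 0.73

x_1 = g(0.730000) = 0.481909
x_2 = g(0.481909) = 0.617603
x_3 = g(0.617603) = 0.539235
x_4 = g(0.539235) = 0.583194
x_5 = g(0.583194) = 0.558113
x_6 = g(0.558113) = 0.572288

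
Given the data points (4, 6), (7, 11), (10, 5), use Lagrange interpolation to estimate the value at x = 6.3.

Lagrange interpolation formula:
P(x) = Σ yᵢ × Lᵢ(x)
where Lᵢ(x) = Π_{j≠i} (x - xⱼ)/(xᵢ - xⱼ)

L_0(6.3) = (6.3 - 7)/(4 - 7) × (6.3 - 10)/(4 - 10) = 0.143889
L_1(6.3) = (6.3 - 4)/(7 - 4) × (6.3 - 10)/(7 - 10) = 0.945556
L_2(6.3) = (6.3 - 4)/(10 - 4) × (6.3 - 7)/(10 - 7) = -0.089444

P(6.3) = 6×L_0(6.3) + 11×L_1(6.3) + 5×L_2(6.3)
P(6.3) = 10.817222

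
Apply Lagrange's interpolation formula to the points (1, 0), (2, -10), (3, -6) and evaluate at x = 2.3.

Lagrange interpolation formula:
P(x) = Σ yᵢ × Lᵢ(x)
where Lᵢ(x) = Π_{j≠i} (x - xⱼ)/(xᵢ - xⱼ)

L_0(2.3) = (2.3 - 2)/(1 - 2) × (2.3 - 3)/(1 - 3) = -0.105000
L_1(2.3) = (2.3 - 1)/(2 - 1) × (2.3 - 3)/(2 - 3) = 0.910000
L_2(2.3) = (2.3 - 1)/(3 - 1) × (2.3 - 2)/(3 - 2) = 0.195000

P(2.3) = 0×L_0(2.3) + (-10)×L_1(2.3) + (-6)×L_2(2.3)
P(2.3) = -10.270000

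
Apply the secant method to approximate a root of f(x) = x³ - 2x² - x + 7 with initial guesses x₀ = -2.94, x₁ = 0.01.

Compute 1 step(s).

f(x) = x³ - 2x² - x + 7
x₀ = -2.94, x₁ = 0.01

Secant formula: x_{n+1} = x_n - f(x_n)(x_n - x_{n-1})/(f(x_n) - f(x_{n-1}))

Iteration 1:
  f(-2.940000) = -32.759384
  f(0.010000) = 6.989801
  x_2 = 0.010000 - 6.989801×(0.010000 - (-2.940000))/(6.989801 - (-32.759384))
       = -0.508751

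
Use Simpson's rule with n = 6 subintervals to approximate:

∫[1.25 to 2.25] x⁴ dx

f(x) = x⁴
a = 1.25, b = 2.25, n = 6
h = (b - a)/n = 0.166667

Simpson's rule: (h/3)[f(x₀) + 4f(x₁) + 2f(x₂) + ... + f(xₙ)]

x_0 = 1.2500, f(x_0) = 2.441406, coefficient = 1
x_1 = 1.4167, f(x_1) = 4.027826, coefficient = 4
x_2 = 1.5833, f(x_2) = 6.284770, coefficient = 2
x_3 = 1.7500, f(x_3) = 9.378906, coefficient = 4
x_4 = 1.9167, f(x_4) = 13.495419, coefficient = 2
x_5 = 2.0833, f(x_5) = 18.838011, coefficient = 4
x_6 = 2.2500, f(x_6) = 25.628906, coefficient = 1

I ≈ (0.166667/3) × 196.609664 = 10.922759
Exact value: 10.922656
Error: 0.000103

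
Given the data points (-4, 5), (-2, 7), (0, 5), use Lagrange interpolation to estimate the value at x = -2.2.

Lagrange interpolation formula:
P(x) = Σ yᵢ × Lᵢ(x)
where Lᵢ(x) = Π_{j≠i} (x - xⱼ)/(xᵢ - xⱼ)

L_0(-2.2) = (-2.2 - (-2))/(-4 - (-2)) × (-2.2 - 0)/(-4 - 0) = 0.055000
L_1(-2.2) = (-2.2 - (-4))/(-2 - (-4)) × (-2.2 - 0)/(-2 - 0) = 0.990000
L_2(-2.2) = (-2.2 - (-4))/(0 - (-4)) × (-2.2 - (-2))/(0 - (-2)) = -0.045000

P(-2.2) = 5×L_0(-2.2) + 7×L_1(-2.2) + 5×L_2(-2.2)
P(-2.2) = 6.980000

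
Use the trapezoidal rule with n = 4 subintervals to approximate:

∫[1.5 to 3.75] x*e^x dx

f(x) = x*e^x
a = 1.5, b = 3.75, n = 4
h = (b - a)/n = 0.562500

Trapezoidal rule: (h/2)[f(x₀) + 2f(x₁) + 2f(x₂) + ... + f(xₙ)]

x_0 = 1.5000, f(x_0) = 6.722534, coefficient = 1
x_1 = 2.0625, f(x_1) = 16.222819, coefficient = 2
x_2 = 2.6250, f(x_2) = 36.237007, coefficient = 2
x_3 = 3.1875, f(x_3) = 77.226056, coefficient = 2
x_4 = 3.7500, f(x_4) = 159.454058, coefficient = 1

I ≈ (0.562500/2) × 425.548355 = 119.685475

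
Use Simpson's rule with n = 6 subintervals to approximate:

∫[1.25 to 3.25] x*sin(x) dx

f(x) = x*sin(x)
a = 1.25, b = 3.25, n = 6
h = (b - a)/n = 0.333333

Simpson's rule: (h/3)[f(x₀) + 4f(x₁) + 2f(x₂) + ... + f(xₙ)]

x_0 = 1.2500, f(x_0) = 1.186231, coefficient = 1
x_1 = 1.5833, f(x_1) = 1.583209, coefficient = 4
x_2 = 1.9167, f(x_2) = 1.803163, coefficient = 2
x_3 = 2.2500, f(x_3) = 1.750665, coefficient = 4
x_4 = 2.5833, f(x_4) = 1.368419, coefficient = 2
x_5 = 2.9167, f(x_5) = 0.650516, coefficient = 4
x_6 = 3.2500, f(x_6) = -0.351634, coefficient = 1

I ≈ (0.333333/3) × 23.115321 = 2.568369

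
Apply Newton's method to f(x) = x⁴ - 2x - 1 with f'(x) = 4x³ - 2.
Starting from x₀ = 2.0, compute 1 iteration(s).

f(x) = x⁴ - 2x - 1
f'(x) = 4x³ - 2
x₀ = 2.0

Newton-Raphson formula: x_{n+1} = x_n - f(x_n)/f'(x_n)

Iteration 1:
  f(2.000000) = 11.000000
  f'(2.000000) = 30.000000
  x_1 = 2.000000 - 11.000000/30.000000 = 1.633333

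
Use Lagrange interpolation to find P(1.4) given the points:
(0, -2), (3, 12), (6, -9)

Lagrange interpolation formula:
P(x) = Σ yᵢ × Lᵢ(x)
where Lᵢ(x) = Π_{j≠i} (x - xⱼ)/(xᵢ - xⱼ)

L_0(1.4) = (1.4 - 3)/(0 - 3) × (1.4 - 6)/(0 - 6) = 0.408889
L_1(1.4) = (1.4 - 0)/(3 - 0) × (1.4 - 6)/(3 - 6) = 0.715556
L_2(1.4) = (1.4 - 0)/(6 - 0) × (1.4 - 3)/(6 - 3) = -0.124444

P(1.4) = (-2)×L_0(1.4) + 12×L_1(1.4) + (-9)×L_2(1.4)
P(1.4) = 8.888889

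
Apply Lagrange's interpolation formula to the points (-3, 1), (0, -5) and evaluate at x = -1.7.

Lagrange interpolation formula:
P(x) = Σ yᵢ × Lᵢ(x)
where Lᵢ(x) = Π_{j≠i} (x - xⱼ)/(xᵢ - xⱼ)

L_0(-1.7) = (-1.7 - 0)/(-3 - 0) = 0.566667
L_1(-1.7) = (-1.7 - (-3))/(0 - (-3)) = 0.433333

P(-1.7) = 1×L_0(-1.7) + (-5)×L_1(-1.7)
P(-1.7) = -1.600000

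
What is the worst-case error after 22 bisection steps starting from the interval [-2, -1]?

Bisection error bound: |error| ≤ (b-a)/2^n
|error| ≤ (-1 - (-2))/2^22 = 1/2^22
|error| ≤ 0.0000002384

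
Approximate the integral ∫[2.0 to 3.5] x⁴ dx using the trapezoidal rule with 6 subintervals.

f(x) = x⁴
a = 2.0, b = 3.5, n = 6
h = (b - a)/n = 0.250000

Trapezoidal rule: (h/2)[f(x₀) + 2f(x₁) + 2f(x₂) + ... + f(xₙ)]

x_0 = 2.0000, f(x_0) = 16.000000, coefficient = 1
x_1 = 2.2500, f(x_1) = 25.628906, coefficient = 2
x_2 = 2.5000, f(x_2) = 39.062500, coefficient = 2
x_3 = 2.7500, f(x_3) = 57.191406, coefficient = 2
x_4 = 3.0000, f(x_4) = 81.000000, coefficient = 2
x_5 = 3.2500, f(x_5) = 111.566406, coefficient = 2
x_6 = 3.5000, f(x_6) = 150.062500, coefficient = 1

I ≈ (0.250000/2) × 794.960938 = 99.370117
Exact value: 98.643750
Error: 0.726367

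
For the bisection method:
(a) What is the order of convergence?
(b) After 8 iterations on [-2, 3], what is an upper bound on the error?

(a) Bisection has linear (order 1) convergence; the error is halved each step.

(b) Error bound = (b-a)/2^n = (3 - (-2))/2^{8}
    = 5/2^{8}

(a) 1 (linear); (b) error ≤ 1.95e-02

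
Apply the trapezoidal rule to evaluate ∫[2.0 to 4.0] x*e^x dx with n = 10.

f(x) = x*e^x
a = 2.0, b = 4.0, n = 10
h = (b - a)/n = 0.200000

Trapezoidal rule: (h/2)[f(x₀) + 2f(x₁) + 2f(x₂) + ... + f(xₙ)]

x_0 = 2.0000, f(x_0) = 14.778112, coefficient = 1
x_1 = 2.2000, f(x_1) = 19.855030, coefficient = 2
x_2 = 2.4000, f(x_2) = 26.455623, coefficient = 2
x_3 = 2.6000, f(x_3) = 35.005719, coefficient = 2
x_4 = 2.8000, f(x_4) = 46.045011, coefficient = 2
x_5 = 3.0000, f(x_5) = 60.256611, coefficient = 2
x_6 = 3.2000, f(x_6) = 78.504097, coefficient = 2
x_7 = 3.4000, f(x_7) = 101.877940, coefficient = 2
x_8 = 3.6000, f(x_8) = 131.753644, coefficient = 2
x_9 = 3.8000, f(x_9) = 169.864501, coefficient = 2
x_10 = 4.0000, f(x_10) = 218.392600, coefficient = 1

I ≈ (0.200000/2) × 1572.407063 = 157.240706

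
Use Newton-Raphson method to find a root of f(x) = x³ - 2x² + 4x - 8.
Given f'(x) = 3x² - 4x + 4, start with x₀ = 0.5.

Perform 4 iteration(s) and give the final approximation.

f(x) = x³ - 2x² + 4x - 8
f'(x) = 3x² - 4x + 4
x₀ = 0.5

Newton-Raphson formula: x_{n+1} = x_n - f(x_n)/f'(x_n)

Iteration 1:
  f(0.500000) = -6.375000
  f'(0.500000) = 2.750000
  x_1 = 0.500000 - (-6.375000)/2.750000 = 2.818182
Iteration 2:
  f(2.818182) = 9.770849
  f'(2.818182) = 16.553719
  x_2 = 2.818182 - 9.770849/16.553719 = 2.227931
Iteration 3:
  f(2.227931) = 2.043098
  f'(2.227931) = 9.979304
  x_3 = 2.227931 - 2.043098/9.979304 = 2.023197
Iteration 4:
  f(2.023197) = 0.187743
  f'(2.023197) = 8.187193
  x_4 = 2.023197 - 0.187743/8.187193 = 2.000266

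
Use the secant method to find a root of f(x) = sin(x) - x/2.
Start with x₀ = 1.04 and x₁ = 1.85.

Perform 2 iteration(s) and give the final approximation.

f(x) = sin(x) - x/2
x₀ = 1.04, x₁ = 1.85

Secant formula: x_{n+1} = x_n - f(x_n)(x_n - x_{n-1})/(f(x_n) - f(x_{n-1}))

Iteration 1:
  f(1.040000) = 0.342404
  f(1.850000) = 0.036275
  x_2 = 1.850000 - 0.036275×(1.850000 - 1.040000)/(0.036275 - 0.342404)
       = 1.945982
Iteration 2:
  f(1.850000) = 0.036275
  f(1.945982) = -0.042552
  x_3 = 1.945982 - (-0.042552)×(1.945982 - 1.850000)/(-0.042552 - 0.036275)
       = 1.894170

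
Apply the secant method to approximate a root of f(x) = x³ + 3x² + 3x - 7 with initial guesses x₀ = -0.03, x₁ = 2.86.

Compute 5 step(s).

f(x) = x³ + 3x² + 3x - 7
x₀ = -0.03, x₁ = 2.86

Secant formula: x_{n+1} = x_n - f(x_n)(x_n - x_{n-1})/(f(x_n) - f(x_{n-1}))

Iteration 1:
  f(-0.030000) = -7.087327
  f(2.860000) = 49.512456
  x_2 = 2.860000 - 49.512456×(2.860000 - (-0.030000))/(49.512456 - (-7.087327))
       = 0.331881
Iteration 2:
  f(2.860000) = 49.512456
  f(0.331881) = -5.637368
  x_3 = 0.331881 - (-5.637368)×(0.331881 - 2.860000)/(-5.637368 - 49.512456)
       = 0.590303
Iteration 3:
  f(0.331881) = -5.637368
  f(0.590303) = -3.978023
  x_4 = 0.590303 - (-3.978023)×(0.590303 - 0.331881)/(-3.978023 - (-5.637368))
       = 1.209830
Iteration 4:
  f(0.590303) = -3.978023
  f(1.209830) = 2.791370
  x_5 = 1.209830 - 2.791370×(1.209830 - 0.590303)/(2.791370 - (-3.978023))
       = 0.954367
Iteration 5:
  f(1.209830) = 2.791370
  f(0.954367) = -0.535197
  x_6 = 0.954367 - (-0.535197)×(0.954367 - 1.209830)/(-0.535197 - 2.791370)
       = 0.995467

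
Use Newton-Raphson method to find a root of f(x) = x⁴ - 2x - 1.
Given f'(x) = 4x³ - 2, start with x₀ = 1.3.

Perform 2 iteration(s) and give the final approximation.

f(x) = x⁴ - 2x - 1
f'(x) = 4x³ - 2
x₀ = 1.3

Newton-Raphson formula: x_{n+1} = x_n - f(x_n)/f'(x_n)

Iteration 1:
  f(1.300000) = -0.743900
  f'(1.300000) = 6.788000
  x_1 = 1.300000 - (-0.743900)/6.788000 = 1.409590
Iteration 2:
  f(1.409590) = 0.128771
  f'(1.409590) = 9.203116
  x_2 = 1.409590 - 0.128771/9.203116 = 1.395598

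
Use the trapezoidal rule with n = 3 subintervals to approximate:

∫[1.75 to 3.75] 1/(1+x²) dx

f(x) = 1/(1+x²)
a = 1.75, b = 3.75, n = 3
h = (b - a)/n = 0.666667

Trapezoidal rule: (h/2)[f(x₀) + 2f(x₁) + 2f(x₂) + ... + f(xₙ)]

x_0 = 1.7500, f(x_0) = 0.246154, coefficient = 1
x_1 = 2.4167, f(x_1) = 0.146193, coefficient = 2
x_2 = 3.0833, f(x_2) = 0.095175, coefficient = 2
x_3 = 3.7500, f(x_3) = 0.066390, coefficient = 1

I ≈ (0.666667/2) × 0.795280 = 0.265093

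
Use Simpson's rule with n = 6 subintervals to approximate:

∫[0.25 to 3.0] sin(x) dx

f(x) = sin(x)
a = 0.25, b = 3.0, n = 6
h = (b - a)/n = 0.458333

Simpson's rule: (h/3)[f(x₀) + 4f(x₁) + 2f(x₂) + ... + f(xₙ)]

x_0 = 0.2500, f(x_0) = 0.247404, coefficient = 1
x_1 = 0.7083, f(x_1) = 0.650569, coefficient = 4
x_2 = 1.1667, f(x_2) = 0.919445, coefficient = 2
x_3 = 1.6250, f(x_3) = 0.998531, coefficient = 4
x_4 = 2.0833, f(x_4) = 0.871503, coefficient = 2
x_5 = 2.5417, f(x_5) = 0.564581, coefficient = 4
x_6 = 3.0000, f(x_6) = 0.141120, coefficient = 1

I ≈ (0.458333/3) × 12.825147 = 1.959397
Exact value: 1.958905
Error: 0.000493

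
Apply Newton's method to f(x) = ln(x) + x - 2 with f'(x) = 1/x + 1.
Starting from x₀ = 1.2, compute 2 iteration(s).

f(x) = ln(x) + x - 2
f'(x) = 1/x + 1
x₀ = 1.2

Newton-Raphson formula: x_{n+1} = x_n - f(x_n)/f'(x_n)

Iteration 1:
  f(1.200000) = -0.617678
  f'(1.200000) = 1.833333
  x_1 = 1.200000 - (-0.617678)/1.833333 = 1.536916
Iteration 2:
  f(1.536916) = -0.033307
  f'(1.536916) = 1.650654
  x_2 = 1.536916 - (-0.033307)/1.650654 = 1.557094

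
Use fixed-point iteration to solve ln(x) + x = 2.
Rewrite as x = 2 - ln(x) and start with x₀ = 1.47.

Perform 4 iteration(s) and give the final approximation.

Equation: ln(x) + x = 2
Fixed-point form: x = 2 - ln(x)
x₀ = 1.47

x_1 = g(1.470000) = 1.614738
x_2 = g(1.614738) = 1.520828
x_3 = g(1.520828) = 1.580745
x_4 = g(1.580745) = 1.542104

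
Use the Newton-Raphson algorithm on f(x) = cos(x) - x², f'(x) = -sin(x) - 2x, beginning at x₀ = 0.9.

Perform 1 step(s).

f(x) = cos(x) - x²
f'(x) = -sin(x) - 2x
x₀ = 0.9

Newton-Raphson formula: x_{n+1} = x_n - f(x_n)/f'(x_n)

Iteration 1:
  f(0.900000) = -0.188390
  f'(0.900000) = -2.583327
  x_1 = 0.900000 - (-0.188390)/(-2.583327) = 0.827075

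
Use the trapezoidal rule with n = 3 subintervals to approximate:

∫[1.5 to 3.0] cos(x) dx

f(x) = cos(x)
a = 1.5, b = 3.0, n = 3
h = (b - a)/n = 0.500000

Trapezoidal rule: (h/2)[f(x₀) + 2f(x₁) + 2f(x₂) + ... + f(xₙ)]

x_0 = 1.5000, f(x_0) = 0.070737, coefficient = 1
x_1 = 2.0000, f(x_1) = -0.416147, coefficient = 2
x_2 = 2.5000, f(x_2) = -0.801144, coefficient = 2
x_3 = 3.0000, f(x_3) = -0.989992, coefficient = 1

I ≈ (0.500000/2) × -3.353836 = -0.838459
Exact value: -0.856375
Error: 0.017916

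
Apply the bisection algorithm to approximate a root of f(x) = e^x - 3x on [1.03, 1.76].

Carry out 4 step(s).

f(x) = e^x - 3x
Initial interval: [1.03, 1.76]

Iteration 1:
  c_1 = (1.030000 + 1.760000)/2 = 1.395000
  f(c_1) = f(1.395000) = -0.150025
  f(a) × f(c) ≥ 0, new interval: [1.395000, 1.760000]
Iteration 2:
  c_2 = (1.395000 + 1.760000)/2 = 1.577500
  f(c_2) = f(1.577500) = 0.110334
  f(a) × f(c) < 0, new interval: [1.395000, 1.577500]
Iteration 3:
  c_3 = (1.395000 + 1.577500)/2 = 1.486250
  f(c_3) = f(1.486250) = -0.038262
  f(a) × f(c) ≥ 0, new interval: [1.486250, 1.577500]
Iteration 4:
  c_4 = (1.486250 + 1.577500)/2 = 1.531875
  f(c_4) = f(1.531875) = 0.031219
  f(a) × f(c) < 0, new interval: [1.486250, 1.531875]

After 4 iteration(s), the approximation is c_4 = 1.531875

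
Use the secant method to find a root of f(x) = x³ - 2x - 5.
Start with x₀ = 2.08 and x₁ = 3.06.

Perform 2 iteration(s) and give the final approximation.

f(x) = x³ - 2x - 5
x₀ = 2.08, x₁ = 3.06

Secant formula: x_{n+1} = x_n - f(x_n)(x_n - x_{n-1})/(f(x_n) - f(x_{n-1}))

Iteration 1:
  f(2.080000) = -0.161088
  f(3.060000) = 17.532616
  x_2 = 3.060000 - 17.532616×(3.060000 - 2.080000)/(17.532616 - (-0.161088))
       = 2.088922
Iteration 2:
  f(3.060000) = 17.532616
  f(2.088922) = -0.062632
  x_3 = 2.088922 - (-0.062632)×(2.088922 - 3.060000)/(-0.062632 - 17.532616)
       = 2.092379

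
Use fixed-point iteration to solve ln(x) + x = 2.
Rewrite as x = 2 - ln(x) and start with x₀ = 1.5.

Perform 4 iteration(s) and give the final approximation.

Equation: ln(x) + x = 2
Fixed-point form: x = 2 - ln(x)
x₀ = 1.5

x_1 = g(1.500000) = 1.594535
x_2 = g(1.594535) = 1.533418
x_3 = g(1.533418) = 1.572501
x_4 = g(1.572501) = 1.547333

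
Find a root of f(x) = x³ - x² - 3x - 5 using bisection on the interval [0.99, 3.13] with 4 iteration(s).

f(x) = x³ - x² - 3x - 5
Initial interval: [0.99, 3.13]

Iteration 1:
  c_1 = (0.990000 + 3.130000)/2 = 2.060000
  f(c_1) = f(2.060000) = -6.681784
  f(a) × f(c) ≥ 0, new interval: [2.060000, 3.130000]
Iteration 2:
  c_2 = (2.060000 + 3.130000)/2 = 2.595000
  f(c_2) = f(2.595000) = -2.044230
  f(a) × f(c) ≥ 0, new interval: [2.595000, 3.130000]
Iteration 3:
  c_3 = (2.595000 + 3.130000)/2 = 2.862500
  f(c_3) = f(2.862500) = 1.673650
  f(a) × f(c) < 0, new interval: [2.595000, 2.862500]
Iteration 4:
  c_4 = (2.595000 + 2.862500)/2 = 2.728750
  f(c_4) = f(2.728750) = -0.313845
  f(a) × f(c) ≥ 0, new interval: [2.728750, 2.862500]

After 4 iteration(s), the approximation is c_4 = 2.728750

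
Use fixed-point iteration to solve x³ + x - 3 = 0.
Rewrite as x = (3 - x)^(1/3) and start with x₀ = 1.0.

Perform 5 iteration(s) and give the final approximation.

Equation: x³ + x - 3 = 0
Fixed-point form: x = (3 - x)^(1/3)
x₀ = 1.0

x_1 = g(1.000000) = 1.259921
x_2 = g(1.259921) = 1.202790
x_3 = g(1.202790) = 1.215812
x_4 = g(1.215812) = 1.212868
x_5 = g(1.212868) = 1.213535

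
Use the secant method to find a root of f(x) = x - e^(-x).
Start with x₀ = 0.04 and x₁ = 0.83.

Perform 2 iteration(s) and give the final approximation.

f(x) = x - e^(-x)
x₀ = 0.04, x₁ = 0.83

Secant formula: x_{n+1} = x_n - f(x_n)(x_n - x_{n-1})/(f(x_n) - f(x_{n-1}))

Iteration 1:
  f(0.040000) = -0.920789
  f(0.830000) = 0.393951
  x_2 = 0.830000 - 0.393951×(0.830000 - 0.040000)/(0.393951 - (-0.920789))
       = 0.593283
Iteration 2:
  f(0.830000) = 0.393951
  f(0.593283) = 0.040773
  x_3 = 0.593283 - 0.040773×(0.593283 - 0.830000)/(0.040773 - 0.393951)
       = 0.565955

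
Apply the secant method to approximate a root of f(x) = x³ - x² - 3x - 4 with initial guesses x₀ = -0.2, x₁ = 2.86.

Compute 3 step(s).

f(x) = x³ - x² - 3x - 4
x₀ = -0.2, x₁ = 2.86

Secant formula: x_{n+1} = x_n - f(x_n)(x_n - x_{n-1})/(f(x_n) - f(x_{n-1}))

Iteration 1:
  f(-0.200000) = -3.448000
  f(2.860000) = 2.634056
  x_2 = 2.860000 - 2.634056×(2.860000 - (-0.200000))/(2.634056 - (-3.448000))
       = 1.534755
Iteration 2:
  f(2.860000) = 2.634056
  f(1.534755) = -7.344664
  x_3 = 1.534755 - (-7.344664)×(1.534755 - 2.860000)/(-7.344664 - 2.634056)
       = 2.510179
Iteration 3:
  f(1.534755) = -7.344664
  f(2.510179) = -2.014904
  x_4 = 2.510179 - (-2.014904)×(2.510179 - 1.534755)/(-2.014904 - (-7.344664))
       = 2.878935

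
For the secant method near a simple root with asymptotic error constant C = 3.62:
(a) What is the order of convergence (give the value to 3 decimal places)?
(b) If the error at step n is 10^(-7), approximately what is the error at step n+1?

(a) Secant method has superlinear convergence with order φ = (1+√5)/2 ≈ 1.618.
    This means |e_{n+1}| ≈ C|e_n|^1.618.

(b) With |e_n| = 10^(-7) and C = 3.62:
    |e_{n+1}| ≈ 3.62 × (10^(-7))^1.618 = 3.62 × 10^(-11.33)

(a) ≈ 1.618 (golden ratio); (b) |e_{n+1}| ≈ 1.708e-11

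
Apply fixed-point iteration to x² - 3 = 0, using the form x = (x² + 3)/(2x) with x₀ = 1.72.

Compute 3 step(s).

Equation: x² - 3 = 0
Fixed-point form: x = (x² + 3)/(2x)
x₀ = 1.72

x_1 = g(1.720000) = 1.732093
x_2 = g(1.732093) = 1.732051
x_3 = g(1.732051) = 1.732051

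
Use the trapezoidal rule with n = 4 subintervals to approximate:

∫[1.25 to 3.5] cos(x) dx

f(x) = cos(x)
a = 1.25, b = 3.5, n = 4
h = (b - a)/n = 0.562500

Trapezoidal rule: (h/2)[f(x₀) + 2f(x₁) + 2f(x₂) + ... + f(xₙ)]

x_0 = 1.2500, f(x_0) = 0.315322, coefficient = 1
x_1 = 1.8125, f(x_1) = -0.239357, coefficient = 2
x_2 = 2.3750, f(x_2) = -0.720278, coefficient = 2
x_3 = 2.9375, f(x_3) = -0.979245, coefficient = 2
x_4 = 3.5000, f(x_4) = -0.936457, coefficient = 1

I ≈ (0.562500/2) × -4.498896 = -1.265315
Exact value: -1.299768
Error: 0.034453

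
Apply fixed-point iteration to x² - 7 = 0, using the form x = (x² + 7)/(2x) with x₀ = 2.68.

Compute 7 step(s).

Equation: x² - 7 = 0
Fixed-point form: x = (x² + 7)/(2x)
x₀ = 2.68

x_1 = g(2.680000) = 2.645970
x_2 = g(2.645970) = 2.645751
x_3 = g(2.645751) = 2.645751
x_4 = g(2.645751) = 2.645751
x_5 = g(2.645751) = 2.645751
x_6 = g(2.645751) = 2.645751
x_7 = g(2.645751) = 2.645751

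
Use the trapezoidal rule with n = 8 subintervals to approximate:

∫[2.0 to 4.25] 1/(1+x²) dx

f(x) = 1/(1+x²)
a = 2.0, b = 4.25, n = 8
h = (b - a)/n = 0.281250

Trapezoidal rule: (h/2)[f(x₀) + 2f(x₁) + 2f(x₂) + ... + f(xₙ)]

x_0 = 2.0000, f(x_0) = 0.200000, coefficient = 1
x_1 = 2.2812, f(x_1) = 0.161184, coefficient = 2
x_2 = 2.5625, f(x_2) = 0.132163, coefficient = 2
x_3 = 2.8438, f(x_3) = 0.110048, coefficient = 2
x_4 = 3.1250, f(x_4) = 0.092888, coefficient = 2
x_5 = 3.4062, f(x_5) = 0.079349, coefficient = 2
x_6 = 3.6875, f(x_6) = 0.068504, coefficient = 2
x_7 = 3.9688, f(x_7) = 0.059698, coefficient = 2
x_8 = 4.2500, f(x_8) = 0.052459, coefficient = 1

I ≈ (0.281250/2) × 1.660128 = 0.233456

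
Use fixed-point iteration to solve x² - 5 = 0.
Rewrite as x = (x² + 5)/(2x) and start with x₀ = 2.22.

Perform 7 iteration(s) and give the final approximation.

Equation: x² - 5 = 0
Fixed-point form: x = (x² + 5)/(2x)
x₀ = 2.22

x_1 = g(2.220000) = 2.236126
x_2 = g(2.236126) = 2.236068
x_3 = g(2.236068) = 2.236068
x_4 = g(2.236068) = 2.236068
x_5 = g(2.236068) = 2.236068
x_6 = g(2.236068) = 2.236068
x_7 = g(2.236068) = 2.236068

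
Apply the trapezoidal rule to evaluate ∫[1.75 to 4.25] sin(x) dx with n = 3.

f(x) = sin(x)
a = 1.75, b = 4.25, n = 3
h = (b - a)/n = 0.833333

Trapezoidal rule: (h/2)[f(x₀) + 2f(x₁) + 2f(x₂) + ... + f(xₙ)]

x_0 = 1.7500, f(x_0) = 0.983986, coefficient = 1
x_1 = 2.5833, f(x_1) = 0.529711, coefficient = 2
x_2 = 3.4167, f(x_2) = -0.271618, coefficient = 2
x_3 = 4.2500, f(x_3) = -0.894989, coefficient = 1

I ≈ (0.833333/2) × 0.605181 = 0.252159
Exact value: 0.267841
Error: 0.015683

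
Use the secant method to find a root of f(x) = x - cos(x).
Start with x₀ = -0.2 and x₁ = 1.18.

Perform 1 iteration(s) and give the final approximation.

f(x) = x - cos(x)
x₀ = -0.2, x₁ = 1.18

Secant formula: x_{n+1} = x_n - f(x_n)(x_n - x_{n-1})/(f(x_n) - f(x_{n-1}))

Iteration 1:
  f(-0.200000) = -1.180067
  f(1.180000) = 0.799075
  x_2 = 1.180000 - 0.799075×(1.180000 - (-0.200000))/(0.799075 - (-1.180067))
       = 0.622827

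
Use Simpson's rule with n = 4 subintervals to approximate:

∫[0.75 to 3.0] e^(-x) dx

f(x) = e^(-x)
a = 0.75, b = 3.0, n = 4
h = (b - a)/n = 0.562500

Simpson's rule: (h/3)[f(x₀) + 4f(x₁) + 2f(x₂) + ... + f(xₙ)]

x_0 = 0.7500, f(x_0) = 0.472367, coefficient = 1
x_1 = 1.3125, f(x_1) = 0.269146, coefficient = 4
x_2 = 1.8750, f(x_2) = 0.153355, coefficient = 2
x_3 = 2.4375, f(x_3) = 0.087379, coefficient = 4
x_4 = 3.0000, f(x_4) = 0.049787, coefficient = 1

I ≈ (0.562500/3) × 2.254965 = 0.422806
Exact value: 0.422579
Error: 0.000226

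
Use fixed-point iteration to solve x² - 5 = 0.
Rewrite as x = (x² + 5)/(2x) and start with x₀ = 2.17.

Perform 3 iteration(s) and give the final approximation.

Equation: x² - 5 = 0
Fixed-point form: x = (x² + 5)/(2x)
x₀ = 2.17

x_1 = g(2.170000) = 2.237074
x_2 = g(2.237074) = 2.236068
x_3 = g(2.236068) = 2.236068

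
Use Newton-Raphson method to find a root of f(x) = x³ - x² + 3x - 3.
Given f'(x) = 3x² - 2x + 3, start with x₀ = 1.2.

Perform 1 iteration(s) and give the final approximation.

f(x) = x³ - x² + 3x - 3
f'(x) = 3x² - 2x + 3
x₀ = 1.2

Newton-Raphson formula: x_{n+1} = x_n - f(x_n)/f'(x_n)

Iteration 1:
  f(1.200000) = 0.888000
  f'(1.200000) = 4.920000
  x_1 = 1.200000 - 0.888000/4.920000 = 1.019512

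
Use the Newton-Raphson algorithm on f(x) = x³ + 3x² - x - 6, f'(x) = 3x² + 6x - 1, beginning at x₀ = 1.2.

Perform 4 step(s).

f(x) = x³ + 3x² - x - 6
f'(x) = 3x² + 6x - 1
x₀ = 1.2

Newton-Raphson formula: x_{n+1} = x_n - f(x_n)/f'(x_n)

Iteration 1:
  f(1.200000) = -1.152000
  f'(1.200000) = 10.520000
  x_1 = 1.200000 - (-1.152000)/10.520000 = 1.309506
Iteration 2:
  f(1.309506) = 0.080457
  f'(1.309506) = 12.001450
  x_2 = 1.309506 - 0.080457/12.001450 = 1.302802
Iteration 3:
  f(1.302802) = 0.000311
  f'(1.302802) = 11.908688
  x_3 = 1.302802 - 0.000311/11.908688 = 1.302776
Iteration 4:
  f(1.302776) = 0.000000
  f'(1.302776) = 11.908327
  x_4 = 1.302776 - 0.000000/11.908327 = 1.302776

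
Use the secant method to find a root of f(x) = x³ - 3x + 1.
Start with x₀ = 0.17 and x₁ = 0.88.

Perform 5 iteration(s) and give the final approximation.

f(x) = x³ - 3x + 1
x₀ = 0.17, x₁ = 0.88

Secant formula: x_{n+1} = x_n - f(x_n)(x_n - x_{n-1})/(f(x_n) - f(x_{n-1}))

Iteration 1:
  f(0.170000) = 0.494913
  f(0.880000) = -0.958528
  x_2 = 0.880000 - (-0.958528)×(0.880000 - 0.170000)/(-0.958528 - 0.494913)
       = 0.411763
Iteration 2:
  f(0.880000) = -0.958528
  f(0.411763) = -0.165475
  x_3 = 0.411763 - (-0.165475)×(0.411763 - 0.880000)/(-0.165475 - (-0.958528))
       = 0.314063
Iteration 3:
  f(0.411763) = -0.165475
  f(0.314063) = 0.088790
  x_4 = 0.314063 - 0.088790×(0.314063 - 0.411763)/(0.088790 - (-0.165475))
       = 0.348180
Iteration 4:
  f(0.314063) = 0.088790
  f(0.348180) = -0.002330
  x_5 = 0.348180 - (-0.002330)×(0.348180 - 0.314063)/(-0.002330 - 0.088790)
       = 0.347307
Iteration 5:
  f(0.348180) = -0.002330
  f(0.347307) = -0.000029
  x_6 = 0.347307 - (-0.000029)×(0.347307 - 0.348180)/(-0.000029 - (-0.002330))
       = 0.347296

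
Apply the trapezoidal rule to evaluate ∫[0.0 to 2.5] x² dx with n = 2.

f(x) = x²
a = 0.0, b = 2.5, n = 2
h = (b - a)/n = 1.250000

Trapezoidal rule: (h/2)[f(x₀) + 2f(x₁) + 2f(x₂) + ... + f(xₙ)]

x_0 = 0.0000, f(x_0) = 0.000000, coefficient = 1
x_1 = 1.2500, f(x_1) = 1.562500, coefficient = 2
x_2 = 2.5000, f(x_2) = 6.250000, coefficient = 1

I ≈ (1.250000/2) × 9.375000 = 5.859375
Exact value: 5.208333
Error: 0.651042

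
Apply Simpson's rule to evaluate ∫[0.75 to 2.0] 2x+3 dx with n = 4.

f(x) = 2x+3
a = 0.75, b = 2.0, n = 4
h = (b - a)/n = 0.312500

Simpson's rule: (h/3)[f(x₀) + 4f(x₁) + 2f(x₂) + ... + f(xₙ)]

x_0 = 0.7500, f(x_0) = 4.500000, coefficient = 1
x_1 = 1.0625, f(x_1) = 5.125000, coefficient = 4
x_2 = 1.3750, f(x_2) = 5.750000, coefficient = 2
x_3 = 1.6875, f(x_3) = 6.375000, coefficient = 4
x_4 = 2.0000, f(x_4) = 7.000000, coefficient = 1

I ≈ (0.312500/3) × 69.000000 = 7.187500
Exact value: 7.187500
Error: 0.000000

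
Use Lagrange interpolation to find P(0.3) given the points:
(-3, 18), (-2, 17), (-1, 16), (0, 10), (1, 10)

Lagrange interpolation formula:
P(x) = Σ yᵢ × Lᵢ(x)
where Lᵢ(x) = Π_{j≠i} (x - xⱼ)/(xᵢ - xⱼ)

L_0(0.3) = (0.3 - (-2))/(-3 - (-2)) × (0.3 - (-1))/(-3 - (-1)) × (0.3 - 0)/(-3 - 0) × (0.3 - 1)/(-3 - 1) = -0.026162
L_1(0.3) = (0.3 - (-3))/(-2 - (-3)) × (0.3 - (-1))/(-2 - (-1)) × (0.3 - 0)/(-2 - 0) × (0.3 - 1)/(-2 - 1) = 0.150150
L_2(0.3) = (0.3 - (-3))/(-1 - (-3)) × (0.3 - (-2))/(-1 - (-2)) × (0.3 - 0)/(-1 - 0) × (0.3 - 1)/(-1 - 1) = -0.398475
L_3(0.3) = (0.3 - (-3))/(0 - (-3)) × (0.3 - (-2))/(0 - (-2)) × (0.3 - (-1))/(0 - (-1)) × (0.3 - 1)/(0 - 1) = 1.151150
L_4(0.3) = (0.3 - (-3))/(1 - (-3)) × (0.3 - (-2))/(1 - (-2)) × (0.3 - (-1))/(1 - (-1)) × (0.3 - 0)/(1 - 0) = 0.123337

P(0.3) = 18×L_0(0.3) + 17×L_1(0.3) + 16×L_2(0.3) + 10×L_3(0.3) + 10×L_4(0.3)
P(0.3) = 8.450900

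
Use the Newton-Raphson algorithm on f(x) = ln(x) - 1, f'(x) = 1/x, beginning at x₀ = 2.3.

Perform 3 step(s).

f(x) = ln(x) - 1
f'(x) = 1/x
x₀ = 2.3

Newton-Raphson formula: x_{n+1} = x_n - f(x_n)/f'(x_n)

Iteration 1:
  f(2.300000) = -0.167091
  f'(2.300000) = 0.434783
  x_1 = 2.300000 - (-0.167091)/0.434783 = 2.684309
Iteration 2:
  f(2.684309) = -0.012577
  f'(2.684309) = 0.372535
  x_2 = 2.684309 - (-0.012577)/0.372535 = 2.718069
Iteration 3:
  f(2.718069) = -0.000078
  f'(2.718069) = 0.367908
  x_3 = 2.718069 - (-0.000078)/0.367908 = 2.718282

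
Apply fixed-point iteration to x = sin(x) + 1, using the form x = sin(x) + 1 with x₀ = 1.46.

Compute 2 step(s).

Equation: x = sin(x) + 1
Fixed-point form: x = sin(x) + 1
x₀ = 1.46

x_1 = g(1.460000) = 1.993868
x_2 = g(1.993868) = 1.911832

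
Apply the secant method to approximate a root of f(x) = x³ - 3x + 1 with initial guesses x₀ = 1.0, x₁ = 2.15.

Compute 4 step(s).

f(x) = x³ - 3x + 1
x₀ = 1.0, x₁ = 2.15

Secant formula: x_{n+1} = x_n - f(x_n)(x_n - x_{n-1})/(f(x_n) - f(x_{n-1}))

Iteration 1:
  f(1.000000) = -1.000000
  f(2.150000) = 4.488375
  x_2 = 2.150000 - 4.488375×(2.150000 - 1.000000)/(4.488375 - (-1.000000))
       = 1.209534
Iteration 2:
  f(2.150000) = 4.488375
  f(1.209534) = -0.859087
  x_3 = 1.209534 - (-0.859087)×(1.209534 - 2.150000)/(-0.859087 - 4.488375)
       = 1.360623
Iteration 3:
  f(1.209534) = -0.859087
  f(1.360623) = -0.562955
  x_4 = 1.360623 - (-0.562955)×(1.360623 - 1.209534)/(-0.562955 - (-0.859087))
       = 1.647847
Iteration 4:
  f(1.360623) = -0.562955
  f(1.647847) = 0.531022
  x_5 = 1.647847 - 0.531022×(1.647847 - 1.360623)/(0.531022 - (-0.562955))
       = 1.508427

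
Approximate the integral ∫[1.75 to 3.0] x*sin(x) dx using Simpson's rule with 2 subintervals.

f(x) = x*sin(x)
a = 1.75, b = 3.0, n = 2
h = (b - a)/n = 0.625000

Simpson's rule: (h/3)[f(x₀) + 4f(x₁) + 2f(x₂) + ... + f(xₙ)]

x_0 = 1.7500, f(x_0) = 1.721975, coefficient = 1
x_1 = 2.3750, f(x_1) = 1.647502, coefficient = 4
x_2 = 3.0000, f(x_2) = 0.423360, coefficient = 1

I ≈ (0.625000/3) × 8.735343 = 1.819863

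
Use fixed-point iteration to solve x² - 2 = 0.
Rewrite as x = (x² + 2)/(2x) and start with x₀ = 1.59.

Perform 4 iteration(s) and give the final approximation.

Equation: x² - 2 = 0
Fixed-point form: x = (x² + 2)/(2x)
x₀ = 1.59

x_1 = g(1.590000) = 1.423931
x_2 = g(1.423931) = 1.414247
x_3 = g(1.414247) = 1.414214
x_4 = g(1.414214) = 1.414214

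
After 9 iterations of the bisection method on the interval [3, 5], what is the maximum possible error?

Bisection error bound: |error| ≤ (b-a)/2^n
|error| ≤ (5 - 3)/2^9 = 2/2^9
|error| ≤ 0.0039062500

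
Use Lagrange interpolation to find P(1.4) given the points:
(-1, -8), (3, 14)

Lagrange interpolation formula:
P(x) = Σ yᵢ × Lᵢ(x)
where Lᵢ(x) = Π_{j≠i} (x - xⱼ)/(xᵢ - xⱼ)

L_0(1.4) = (1.4 - 3)/(-1 - 3) = 0.400000
L_1(1.4) = (1.4 - (-1))/(3 - (-1)) = 0.600000

P(1.4) = (-8)×L_0(1.4) + 14×L_1(1.4)
P(1.4) = 5.200000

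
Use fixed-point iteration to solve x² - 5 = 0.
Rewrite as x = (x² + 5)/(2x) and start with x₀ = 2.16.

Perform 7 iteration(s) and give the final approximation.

Equation: x² - 5 = 0
Fixed-point form: x = (x² + 5)/(2x)
x₀ = 2.16

x_1 = g(2.160000) = 2.237407
x_2 = g(2.237407) = 2.236068
x_3 = g(2.236068) = 2.236068
x_4 = g(2.236068) = 2.236068
x_5 = g(2.236068) = 2.236068
x_6 = g(2.236068) = 2.236068
x_7 = g(2.236068) = 2.236068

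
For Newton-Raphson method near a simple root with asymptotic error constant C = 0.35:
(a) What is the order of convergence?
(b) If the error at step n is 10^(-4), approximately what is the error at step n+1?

(a) Newton-Raphson has quadratic (order 2) convergence near simple roots.
    This means |e_{n+1}| ≈ C|e_n|².

(b) With |e_n| = 10^(-4) and C = 0.35:
    |e_{n+1}| ≈ 0.35 × (10^(-4))² = 0.35 × 10^(-8)

(a) 2 (quadratic); (b) |e_{n+1}| ≈ 3.500e-09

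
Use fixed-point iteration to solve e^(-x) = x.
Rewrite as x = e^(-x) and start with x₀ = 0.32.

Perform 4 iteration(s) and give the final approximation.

Equation: e^(-x) = x
Fixed-point form: x = e^(-x)
x₀ = 0.32

x_1 = g(0.320000) = 0.726149
x_2 = g(0.726149) = 0.483768
x_3 = g(0.483768) = 0.616456
x_4 = g(0.616456) = 0.539854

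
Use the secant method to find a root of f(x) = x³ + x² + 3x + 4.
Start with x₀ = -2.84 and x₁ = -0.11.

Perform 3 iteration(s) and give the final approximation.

f(x) = x³ + x² + 3x + 4
x₀ = -2.84, x₁ = -0.11

Secant formula: x_{n+1} = x_n - f(x_n)(x_n - x_{n-1})/(f(x_n) - f(x_{n-1}))

Iteration 1:
  f(-2.840000) = -19.360704
  f(-0.110000) = 3.680769
  x_2 = -0.110000 - 3.680769×(-0.110000 - (-2.840000))/(3.680769 - (-19.360704))
       = -0.546105
Iteration 2:
  f(-0.110000) = 3.680769
  f(-0.546105) = 2.497051
  x_3 = -0.546105 - 2.497051×(-0.546105 - (-0.110000))/(2.497051 - 3.680769)
       = -1.466067
Iteration 3:
  f(-0.546105) = 2.497051
  f(-1.466067) = -1.399944
  x_4 = -1.466067 - (-1.399944)×(-1.466067 - (-0.546105))/(-1.399944 - 2.497051)
       = -1.135583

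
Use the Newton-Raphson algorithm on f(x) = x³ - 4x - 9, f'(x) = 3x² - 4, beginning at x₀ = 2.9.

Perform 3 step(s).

f(x) = x³ - 4x - 9
f'(x) = 3x² - 4
x₀ = 2.9

Newton-Raphson formula: x_{n+1} = x_n - f(x_n)/f'(x_n)

Iteration 1:
  f(2.900000) = 3.789000
  f'(2.900000) = 21.230000
  x_1 = 2.900000 - 3.789000/21.230000 = 2.721526
Iteration 2:
  f(2.721526) = 0.271435
  f'(2.721526) = 18.220114
  x_2 = 2.721526 - 0.271435/18.220114 = 2.706629
Iteration 3:
  f(2.706629) = 0.001809
  f'(2.706629) = 17.977515
  x_3 = 2.706629 - 0.001809/17.977515 = 2.706528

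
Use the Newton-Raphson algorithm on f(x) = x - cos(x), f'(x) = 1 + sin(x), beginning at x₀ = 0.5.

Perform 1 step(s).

f(x) = x - cos(x)
f'(x) = 1 + sin(x)
x₀ = 0.5

Newton-Raphson formula: x_{n+1} = x_n - f(x_n)/f'(x_n)

Iteration 1:
  f(0.500000) = -0.377583
  f'(0.500000) = 1.479426
  x_1 = 0.500000 - (-0.377583)/1.479426 = 0.755222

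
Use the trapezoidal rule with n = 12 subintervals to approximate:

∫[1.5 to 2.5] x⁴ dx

f(x) = x⁴
a = 1.5, b = 2.5, n = 12
h = (b - a)/n = 0.083333

Trapezoidal rule: (h/2)[f(x₀) + 2f(x₁) + 2f(x₂) + ... + f(xₙ)]

x_0 = 1.5000, f(x_0) = 5.062500, coefficient = 1
x_1 = 1.5833, f(x_1) = 6.284770, coefficient = 2
x_2 = 1.6667, f(x_2) = 7.716049, coefficient = 2
x_3 = 1.7500, f(x_3) = 9.378906, coefficient = 2
x_4 = 1.8333, f(x_4) = 11.297068, coefficient = 2
x_5 = 1.9167, f(x_5) = 13.495419, coefficient = 2
x_6 = 2.0000, f(x_6) = 16.000000, coefficient = 2
x_7 = 2.0833, f(x_7) = 18.838011, coefficient = 2
x_8 = 2.1667, f(x_8) = 22.037809, coefficient = 2
x_9 = 2.2500, f(x_9) = 25.628906, coefficient = 2
x_10 = 2.3333, f(x_10) = 29.641975, coefficient = 2
x_11 = 2.4167, f(x_11) = 34.108845, coefficient = 2
x_12 = 2.5000, f(x_12) = 39.062500, coefficient = 1

I ≈ (0.083333/2) × 432.980517 = 18.040855
Exact value: 18.012500
Error: 0.028355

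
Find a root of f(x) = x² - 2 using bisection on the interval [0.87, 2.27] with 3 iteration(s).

f(x) = x² - 2
Initial interval: [0.87, 2.27]

Iteration 1:
  c_1 = (0.870000 + 2.270000)/2 = 1.570000
  f(c_1) = f(1.570000) = 0.464900
  f(a) × f(c) < 0, new interval: [0.870000, 1.570000]
Iteration 2:
  c_2 = (0.870000 + 1.570000)/2 = 1.220000
  f(c_2) = f(1.220000) = -0.511600
  f(a) × f(c) ≥ 0, new interval: [1.220000, 1.570000]
Iteration 3:
  c_3 = (1.220000 + 1.570000)/2 = 1.395000
  f(c_3) = f(1.395000) = -0.053975
  f(a) × f(c) ≥ 0, new interval: [1.395000, 1.570000]

After 3 iteration(s), the approximation is c_3 = 1.395000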